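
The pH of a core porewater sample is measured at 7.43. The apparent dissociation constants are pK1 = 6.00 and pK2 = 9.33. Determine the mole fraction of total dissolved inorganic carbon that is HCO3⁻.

α₁ = 1 / (1 + [H⁺]/K1 + K2/[H⁺]) = 1 / (1 + 10^-1.43 + 10^-1.90)
   = 1 / (1 + 0.037154 + 0.012589) = 1/1.0497 = 0.9526

α₁ = 0.953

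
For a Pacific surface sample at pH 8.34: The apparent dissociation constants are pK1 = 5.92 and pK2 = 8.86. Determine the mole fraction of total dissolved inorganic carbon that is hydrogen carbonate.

α₁ = 1 / (1 + [H⁺]/K1 + K2/[H⁺]) = 1 / (1 + 10^-2.42 + 10^-0.52)
   = 1 / (1 + 0.0038019 + 0.30200) = 1/1.3058 = 0.7658

α₁ = 0.766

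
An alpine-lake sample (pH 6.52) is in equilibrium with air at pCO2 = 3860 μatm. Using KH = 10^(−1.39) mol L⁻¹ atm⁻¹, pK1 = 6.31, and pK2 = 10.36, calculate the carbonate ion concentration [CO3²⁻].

[CO3²⁻] = 0.0369 μmol/L

[CO2*] = KH · pCO2 = 10^(−1.39) × 3860×10^-6 = 1.572×10^-4 mol/L
α₀ = 1/(1 + K1/[H⁺] + K1K2/[H⁺]²) = 1/(1 + 10^+0.21 + 10^-3.63) = 0.3814
DIC = [CO2*]/α₀ = 1.572×10^-4 / 0.3814 = 0.4123 mmol/L
[CO3²⁻] = α₂·DIC; α₂ = 8.940×10^-5, so [CO3²⁻] = 8.940×10^-5 × 0.4123 = 3.69×10^-5 mmol/L = 0.0369 μmol/L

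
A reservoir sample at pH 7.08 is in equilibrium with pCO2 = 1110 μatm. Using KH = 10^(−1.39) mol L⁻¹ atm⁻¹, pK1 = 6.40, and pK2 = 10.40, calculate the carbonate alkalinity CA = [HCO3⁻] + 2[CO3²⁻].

[CO2*] = KH · pCO2 = 10^(−1.39) × 1110×10^-6 = 4.522×10^-5 mol/L
α₀ = 1/(1 + K1/[H⁺] + K1K2/[H⁺]²) = 1/(1 + 10^+0.68 + 10^-2.64) = 0.1728
DIC = [CO2*]/α₀ = 4.522×10^-5 / 0.1728 = 0.2618 mmol/L
CA = (α₁ + 2α₂)·DIC = (0.8269 + 2×0.0003958) × 0.2618 = 0.217 mmol/L

CA = 0.217 mmol/L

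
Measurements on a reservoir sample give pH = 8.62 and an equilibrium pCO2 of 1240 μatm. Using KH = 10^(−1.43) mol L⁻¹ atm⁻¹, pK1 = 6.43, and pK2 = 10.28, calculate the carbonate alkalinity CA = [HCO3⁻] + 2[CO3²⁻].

CA = 7.45 mmol/L

[CO2*] = KH · pCO2 = 10^(−1.43) × 1240×10^-6 = 4.607×10^-5 mol/L
α₀ = 1/(1 + K1/[H⁺] + K1K2/[H⁺]²) = 1/(1 + 10^+2.19 + 10^+0.53) = 0.006279
DIC = [CO2*]/α₀ = 4.607×10^-5 / 0.006279 = 7.338 mmol/L
CA = (α₁ + 2α₂)·DIC = (0.9724 + 2×0.02127) × 7.338 = 7.45 mmol/L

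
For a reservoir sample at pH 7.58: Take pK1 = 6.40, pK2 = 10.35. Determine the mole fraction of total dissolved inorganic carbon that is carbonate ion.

α₂ = 1 / (1 + [H⁺]/K2 + [H⁺]²/(K1K2)) = 1 / (1 + 10^+2.77 + 10^+1.59)
   = 1 / (1 + 588.84 + 38.905) = 1/628.75 = 0.001590

α₂ = 0.00159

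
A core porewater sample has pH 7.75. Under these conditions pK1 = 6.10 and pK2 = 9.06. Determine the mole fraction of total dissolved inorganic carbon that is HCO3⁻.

α₁ = 0.933

α₁ = 1 / (1 + [H⁺]/K1 + K2/[H⁺]) = 1 / (1 + 10^-1.65 + 10^-1.31)
   = 1 / (1 + 0.022387 + 0.048978) = 1/1.0714 = 0.9334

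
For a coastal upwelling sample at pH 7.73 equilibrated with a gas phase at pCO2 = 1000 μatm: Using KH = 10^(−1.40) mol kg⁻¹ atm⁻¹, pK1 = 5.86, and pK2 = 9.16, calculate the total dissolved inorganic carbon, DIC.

DIC = 3.10 mmol/kg

[CO2*] = KH · pCO2 = 10^(−1.40) × 1000×10^-6 = 3.981×10^-5 mol/kg
α₀ = 1/(1 + K1/[H⁺] + K1K2/[H⁺]²) = 1/(1 + 10^+1.87 + 10^+0.44) = 0.01284
DIC = [CO2*]/α₀ = 3.981×10^-5 / 0.01284 = 3.10 mmol/kg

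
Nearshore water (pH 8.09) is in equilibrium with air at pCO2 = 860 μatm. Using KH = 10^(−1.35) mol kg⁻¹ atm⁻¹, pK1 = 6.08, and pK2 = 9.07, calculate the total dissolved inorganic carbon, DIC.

[CO2*] = KH · pCO2 = 10^(−1.35) × 860×10^-6 = 3.841×10^-5 mol/kg
α₀ = 1/(1 + K1/[H⁺] + K1K2/[H⁺]²) = 1/(1 + 10^+2.01 + 10^+1.03) = 0.008769
DIC = [CO2*]/α₀ = 3.841×10^-5 / 0.008769 = 4.38 mmol/kg

DIC = 4.38 mmol/kg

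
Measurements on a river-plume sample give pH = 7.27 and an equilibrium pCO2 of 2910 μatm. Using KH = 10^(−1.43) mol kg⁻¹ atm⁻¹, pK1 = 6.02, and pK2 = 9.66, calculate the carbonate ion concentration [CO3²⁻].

[CO3²⁻] = 7.83 μmol/kg

[CO2*] = KH · pCO2 = 10^(−1.43) × 2910×10^-6 = 1.081×10^-4 mol/kg
α₀ = 1/(1 + K1/[H⁺] + K1K2/[H⁺]²) = 1/(1 + 10^+1.25 + 10^-1.14) = 0.05304
DIC = [CO2*]/α₀ = 1.081×10^-4 / 0.05304 = 2.039 mmol/kg
[CO3²⁻] = α₂·DIC; α₂ = 0.003842, so [CO3²⁻] = 0.003842 × 2.039 = 0.00783 mmol/kg = 7.83 μmol/kg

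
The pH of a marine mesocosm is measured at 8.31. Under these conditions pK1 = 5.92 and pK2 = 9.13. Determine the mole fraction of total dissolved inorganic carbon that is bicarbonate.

α₁ = 0.865

α₁ = 1 / (1 + [H⁺]/K1 + K2/[H⁺]) = 1 / (1 + 10^-2.39 + 10^-0.82)
   = 1 / (1 + 0.0040738 + 0.15136) = 1/1.1554 = 0.8655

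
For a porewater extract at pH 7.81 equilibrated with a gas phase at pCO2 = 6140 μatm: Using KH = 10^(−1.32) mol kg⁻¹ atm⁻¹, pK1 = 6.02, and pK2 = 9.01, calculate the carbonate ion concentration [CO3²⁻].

[CO3²⁻] = 1.14 mmol/kg

[CO2*] = KH · pCO2 = 10^(−1.32) × 6140×10^-6 = 2.939×10^-4 mol/kg
α₀ = 1/(1 + K1/[H⁺] + K1K2/[H⁺]²) = 1/(1 + 10^+1.79 + 10^+0.59) = 0.01503
DIC = [CO2*]/α₀ = 2.939×10^-4 / 0.01503 = 19.56 mmol/kg
[CO3²⁻] = α₂·DIC; α₂ = 0.05846, so [CO3²⁻] = 0.05846 × 19.56 = 1.14 mmol/kg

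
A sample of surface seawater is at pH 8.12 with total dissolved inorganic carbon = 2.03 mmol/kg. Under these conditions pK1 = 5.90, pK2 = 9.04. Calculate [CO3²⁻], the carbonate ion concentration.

α₂ = 1 / (1 + [H⁺]/K2 + [H⁺]²/(K1K2)) = 1 / (1 + 10^+0.92 + 10^-1.30)
   = 1 / (1 + 8.3176 + 0.050119) = 1/9.3678 = 0.1067
[CO3²⁻] = α₂ × DIC = 0.1067 × 2.03 = 0.217 mmol/kg

[CO3²⁻] = 0.217 mmol/kg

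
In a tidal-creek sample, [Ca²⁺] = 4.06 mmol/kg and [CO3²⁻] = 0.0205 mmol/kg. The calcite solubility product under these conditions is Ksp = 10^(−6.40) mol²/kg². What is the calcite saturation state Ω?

Ksp = 10^(−6.40) = 3.981×10^-7
Ω = [Ca²⁺][CO3²⁻]/Ksp = (4.06×10^-3)(0.0205×10^-3) / 3.981×10^-7 = 0.209

Ω = 0.209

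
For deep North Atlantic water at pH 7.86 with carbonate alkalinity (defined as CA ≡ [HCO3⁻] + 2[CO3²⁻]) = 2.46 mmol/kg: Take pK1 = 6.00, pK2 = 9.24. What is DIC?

CA = [HCO3⁻] + 2[CO3²⁻] = (α₁ + 2α₂)·DIC
At pH 7.86: [H⁺]/K1 = 10^-1.86 = 0.013804, K2/[H⁺] = 10^-1.38 = 0.041687
α₁ = 1/(1 + 0.013804 + 0.041687) = 1/1.0555 = 0.9474; α₂ = α₁·K2/[H⁺] = 0.03950
α₁ + 2α₂ = 1.0264
DIC = CA / (α₁ + 2α₂) = 2.46 / 1.0264 = 2.40 mmol/kg

DIC = 2.40 mmol/kg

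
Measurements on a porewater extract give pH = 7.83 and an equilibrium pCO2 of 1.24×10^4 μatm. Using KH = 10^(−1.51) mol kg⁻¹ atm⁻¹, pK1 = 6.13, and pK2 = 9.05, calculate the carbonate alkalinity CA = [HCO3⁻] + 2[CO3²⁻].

[CO2*] = KH · pCO2 = 10^(−1.51) × 1.24×10^4×10^-6 = 3.832×10^-4 mol/kg
α₀ = 1/(1 + K1/[H⁺] + K1K2/[H⁺]²) = 1/(1 + 10^+1.70 + 10^+0.48) = 0.01847
DIC = [CO2*]/α₀ = 3.832×10^-4 / 0.01847 = 20.75 mmol/kg
CA = (α₁ + 2α₂)·DIC = (0.9257 + 2×0.05578) × 20.75 = 21.5 mmol/kg

CA = 21.5 mmol/kg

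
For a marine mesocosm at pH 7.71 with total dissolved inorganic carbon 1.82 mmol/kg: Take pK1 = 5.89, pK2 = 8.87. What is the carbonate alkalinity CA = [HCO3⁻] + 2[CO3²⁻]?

CA = [HCO3⁻] + 2[CO3²⁻] = (α₁ + 2α₂)·DIC
At pH 7.71: [H⁺]/K1 = 10^-1.82 = 0.015136, K2/[H⁺] = 10^-1.16 = 0.069183
α₁ = 1/(1 + 0.015136 + 0.069183) = 1/1.0843 = 0.9222; α₂ = α₁·K2/[H⁺] = 0.06380
α₁ + 2α₂ = 1.0498
CA = 1.0498 × 1.82 = 1.91 mmol/kg

CA = 1.91 mmol/kg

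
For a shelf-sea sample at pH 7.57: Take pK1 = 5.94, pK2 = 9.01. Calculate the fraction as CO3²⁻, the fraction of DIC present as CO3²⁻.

α₂ = 0.0343

α₂ = 1 / (1 + [H⁺]/K2 + [H⁺]²/(K1K2)) = 1 / (1 + 10^+1.44 + 10^-0.19)
   = 1 / (1 + 27.542 + 0.64565) = 1/29.188 = 0.03426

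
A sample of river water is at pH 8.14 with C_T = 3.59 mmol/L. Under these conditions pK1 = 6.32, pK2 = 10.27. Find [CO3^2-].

[CO3²⁻] = 0.0260 mmol/L

α₂ = 1 / (1 + [H⁺]/K2 + [H⁺]²/(K1K2)) = 1 / (1 + 10^+2.13 + 10^+0.31)
   = 1 / (1 + 134.90 + 2.0417) = 1/137.94 = 0.007250
[CO3²⁻] = α₂ × DIC = 0.007250 × 3.59 = 0.0260 mmol/L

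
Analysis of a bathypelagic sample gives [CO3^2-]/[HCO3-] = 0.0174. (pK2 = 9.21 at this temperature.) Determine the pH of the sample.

From K2 = [H⁺][CO3^2-]/[HCO3-]:  pH = pK2 + log₁₀([CO3^2-]/[HCO3-])
log₁₀(0.0174) = -1.759
pH = 9.21 + (-1.759) = 7.45

pH = 7.45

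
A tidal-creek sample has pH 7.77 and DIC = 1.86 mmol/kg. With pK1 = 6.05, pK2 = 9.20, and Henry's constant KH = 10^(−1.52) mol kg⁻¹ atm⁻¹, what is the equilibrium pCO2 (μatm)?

pCO2 = 1110 μatm

α₀ = 1 / (1 + K1/[H⁺] + K1K2/[H⁺]²) = 1 / (1 + 10^+1.72 + 10^+0.29)
   = 1 / (1 + 52.481 + 1.9498) = 1/55.431 = 0.01804
[CO2*] = α₀ × DIC = 0.01804 × 1.86 = 0.03356 mmol/kg
pCO2 = [CO2*]/KH = 3.356×10^-5 / 3.020×10^-2 = 1110 μatm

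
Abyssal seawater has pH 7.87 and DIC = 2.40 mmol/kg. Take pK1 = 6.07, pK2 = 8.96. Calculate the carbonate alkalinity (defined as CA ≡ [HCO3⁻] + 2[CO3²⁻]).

CA = [HCO3⁻] + 2[CO3²⁻] = (α₁ + 2α₂)·DIC
At pH 7.87: [H⁺]/K1 = 10^-1.80 = 0.015849, K2/[H⁺] = 10^-1.09 = 0.081283
α₁ = 1/(1 + 0.015849 + 0.081283) = 1/1.0971 = 0.9115; α₂ = α₁·K2/[H⁺] = 0.07409
α₁ + 2α₂ = 1.0596
CA = 1.0596 × 2.40 = 2.54 mmol/kg

CA = 2.54 mmol/kg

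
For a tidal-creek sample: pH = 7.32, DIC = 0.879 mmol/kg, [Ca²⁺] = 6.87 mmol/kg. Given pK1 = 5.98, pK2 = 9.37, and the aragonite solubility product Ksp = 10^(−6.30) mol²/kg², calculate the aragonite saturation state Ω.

α₂ = 1 / (1 + [H⁺]/K2 + [H⁺]²/(K1K2)) = 1 / (1 + 10^+2.05 + 10^+0.71)
   = 1 / (1 + 112.20 + 5.1286) = 1/118.33 = 0.008451
[CO3²⁻] = α₂ × DIC = 0.008451 × 0.879 = 0.007428 mmol/kg = 7.428 μmol/kg
Ksp = 10^(−6.30) = 5.012×10^-7
Ω = [Ca²⁺][CO3²⁻]/Ksp = (6.87×10^-3)(7.428×10^-6) / 5.012×10^-7 = 0.102

Ω = 0.102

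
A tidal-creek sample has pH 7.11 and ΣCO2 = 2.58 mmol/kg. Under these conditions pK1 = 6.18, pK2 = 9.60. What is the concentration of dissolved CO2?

[CO2*] = 0.270 mmol/kg

α₀ = 1 / (1 + K1/[H⁺] + K1K2/[H⁺]²) = 1 / (1 + 10^+0.93 + 10^-1.56)
   = 1 / (1 + 8.5114 + 0.027542) = 1/9.5389 = 0.1048
[CO2*] = α₀ × DIC = 0.1048 × 2.58 = 0.270 mmol/kg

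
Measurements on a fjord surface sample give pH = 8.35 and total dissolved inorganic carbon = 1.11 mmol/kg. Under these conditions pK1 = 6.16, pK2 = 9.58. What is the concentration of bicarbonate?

α₁ = 1 / (1 + [H⁺]/K1 + K2/[H⁺]) = 1 / (1 + 10^-2.19 + 10^-1.23)
   = 1 / (1 + 0.0064565 + 0.058884) = 1/1.0653 = 0.9387
[HCO3⁻] = α₁ × DIC = 0.9387 × 1.11 = 1.04 mmol/kg

[HCO3⁻] = 1.04 mmol/kg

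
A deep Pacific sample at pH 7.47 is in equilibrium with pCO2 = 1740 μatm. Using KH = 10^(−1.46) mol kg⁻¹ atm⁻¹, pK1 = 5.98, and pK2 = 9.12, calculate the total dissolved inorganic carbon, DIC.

[CO2*] = KH · pCO2 = 10^(−1.46) × 1740×10^-6 = 6.033×10^-5 mol/kg
α₀ = 1/(1 + K1/[H⁺] + K1K2/[H⁺]²) = 1/(1 + 10^+1.49 + 10^-0.16) = 0.03068
DIC = [CO2*]/α₀ = 6.033×10^-5 / 0.03068 = 1.97 mmol/kg

DIC = 1.97 mmol/kg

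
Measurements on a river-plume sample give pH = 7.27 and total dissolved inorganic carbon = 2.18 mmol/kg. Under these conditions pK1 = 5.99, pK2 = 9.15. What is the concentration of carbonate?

[CO3²⁻] = 0.0270 mmol/kg

α₂ = 1 / (1 + [H⁺]/K2 + [H⁺]²/(K1K2)) = 1 / (1 + 10^+1.88 + 10^+0.60)
   = 1 / (1 + 75.858 + 3.9811) = 1/80.839 = 0.01237
[CO3²⁻] = α₂ × DIC = 0.01237 × 2.18 = 0.0270 mmol/kg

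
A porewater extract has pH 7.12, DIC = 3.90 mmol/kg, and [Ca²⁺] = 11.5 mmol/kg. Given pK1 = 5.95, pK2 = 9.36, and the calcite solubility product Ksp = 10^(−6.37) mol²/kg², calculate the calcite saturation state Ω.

Ω = 0.564

α₂ = 1 / (1 + [H⁺]/K2 + [H⁺]²/(K1K2)) = 1 / (1 + 10^+2.24 + 10^+1.07)
   = 1 / (1 + 173.78 + 11.749) = 1/186.53 = 0.005361
[CO3²⁻] = α₂ × DIC = 0.005361 × 3.90 = 0.02091 mmol/kg
Ksp = 10^(−6.37) = 4.266×10^-7
Ω = [Ca²⁺][CO3²⁻]/Ksp = (11.5×10^-3)(2.091×10^-5) / 4.266×10^-7 = 0.564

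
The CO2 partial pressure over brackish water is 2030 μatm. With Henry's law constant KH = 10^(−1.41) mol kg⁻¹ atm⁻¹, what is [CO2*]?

KH = 10^(−1.41) = 3.890×10^-2 mol kg⁻¹ atm⁻¹
[CO2*] = KH · pCO2 = 3.890×10^-2 × 2030×10^-6 atm = 7.90×10^-5 mol/kg

[CO2*] = 79.0 μmol/kg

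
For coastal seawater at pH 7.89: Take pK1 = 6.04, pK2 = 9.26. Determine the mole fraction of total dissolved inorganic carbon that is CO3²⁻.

α₂ = 0.0404

α₂ = 1 / (1 + [H⁺]/K2 + [H⁺]²/(K1K2)) = 1 / (1 + 10^+1.37 + 10^-0.48)
   = 1 / (1 + 23.442 + 0.33113) = 1/24.773 = 0.04037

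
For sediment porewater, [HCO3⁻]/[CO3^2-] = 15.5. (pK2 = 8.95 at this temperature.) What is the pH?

pH = 7.76

From K2 = [H⁺][CO3^2-]/[HCO3⁻]:  pH = pK2 − log₁₀([HCO3⁻]/[CO3^2-])
log₁₀(15.5) = +1.190
pH = 8.95 − (+1.190) = 7.76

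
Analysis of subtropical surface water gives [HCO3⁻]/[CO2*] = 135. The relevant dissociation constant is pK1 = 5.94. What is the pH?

pH = 8.07

From K1 = [H⁺][HCO3⁻]/[CO2*]:  pH = pK1 + log₁₀([HCO3⁻]/[CO2*])
log₁₀(135) = +2.130
pH = 5.94 + (+2.130) = 8.07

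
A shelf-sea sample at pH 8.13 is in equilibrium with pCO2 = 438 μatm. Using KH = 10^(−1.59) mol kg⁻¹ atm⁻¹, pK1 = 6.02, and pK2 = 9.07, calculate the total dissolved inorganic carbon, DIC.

[CO2*] = KH · pCO2 = 10^(−1.59) × 438×10^-6 = 1.126×10^-5 mol/kg
α₀ = 1/(1 + K1/[H⁺] + K1K2/[H⁺]²) = 1/(1 + 10^+2.11 + 10^+1.17) = 0.006915
DIC = [CO2*]/α₀ = 1.126×10^-5 / 0.006915 = 1.63 mmol/kg

DIC = 1.63 mmol/kg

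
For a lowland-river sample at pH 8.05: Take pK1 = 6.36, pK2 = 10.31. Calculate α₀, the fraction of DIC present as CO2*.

α₀ = 0.0199

α₀ = 1 / (1 + K1/[H⁺] + K1K2/[H⁺]²) = 1 / (1 + 10^+1.69 + 10^-0.57)
   = 1 / (1 + 48.978 + 0.26915) = 1/50.247 = 0.01990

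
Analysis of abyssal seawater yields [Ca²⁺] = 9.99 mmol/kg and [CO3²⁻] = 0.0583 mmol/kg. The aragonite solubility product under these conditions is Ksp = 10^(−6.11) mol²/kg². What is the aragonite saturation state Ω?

Ksp = 10^(−6.11) = 7.762×10^-7
Ω = [Ca²⁺][CO3²⁻]/Ksp = (9.99×10^-3)(0.0583×10^-3) / 7.762×10^-7 = 0.750

Ω = 0.750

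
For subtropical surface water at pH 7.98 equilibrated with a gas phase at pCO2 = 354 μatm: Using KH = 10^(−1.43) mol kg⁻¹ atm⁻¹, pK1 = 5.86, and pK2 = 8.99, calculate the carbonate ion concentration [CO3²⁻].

[CO2*] = KH · pCO2 = 10^(−1.43) × 354×10^-6 = 1.315×10^-5 mol/kg
α₀ = 1/(1 + K1/[H⁺] + K1K2/[H⁺]²) = 1/(1 + 10^+2.12 + 10^+1.11) = 0.006863
DIC = [CO2*]/α₀ = 1.315×10^-5 / 0.006863 = 1.916 mmol/kg
[CO3²⁻] = α₂·DIC; α₂ = 0.08841, so [CO3²⁻] = 0.08841 × 1.916 = 0.169 mmol/kg

[CO3²⁻] = 0.169 mmol/kg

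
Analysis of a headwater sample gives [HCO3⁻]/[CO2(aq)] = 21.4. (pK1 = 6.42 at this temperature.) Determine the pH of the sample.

From K1 = [H⁺][HCO3⁻]/[CO2(aq)]:  pH = pK1 + log₁₀([HCO3⁻]/[CO2(aq)])
log₁₀(21.4) = +1.330
pH = 6.42 + (+1.330) = 7.75

pH = 7.75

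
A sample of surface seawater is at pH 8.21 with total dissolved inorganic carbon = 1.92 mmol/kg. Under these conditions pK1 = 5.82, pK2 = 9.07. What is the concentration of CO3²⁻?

α₂ = 1 / (1 + [H⁺]/K2 + [H⁺]²/(K1K2)) = 1 / (1 + 10^+0.86 + 10^-1.53)
   = 1 / (1 + 7.2444 + 0.029512) = 1/8.2739 = 0.1209
[CO3²⁻] = α₂ × DIC = 0.1209 × 1.92 = 0.232 mmol/kg

[CO3²⁻] = 0.232 mmol/kg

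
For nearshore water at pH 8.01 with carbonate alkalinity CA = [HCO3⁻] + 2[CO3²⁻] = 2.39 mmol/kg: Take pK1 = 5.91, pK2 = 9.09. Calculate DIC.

DIC = 2.24 mmol/kg

CA = [HCO3⁻] + 2[CO3²⁻] = (α₁ + 2α₂)·DIC
At pH 8.01: [H⁺]/K1 = 10^-2.10 = 0.0079433, K2/[H⁺] = 10^-1.08 = 0.083176
α₁ = 1/(1 + 0.0079433 + 0.083176) = 1/1.0911 = 0.9165; α₂ = α₁·K2/[H⁺] = 0.07623
α₁ + 2α₂ = 1.0690
DIC = CA / (α₁ + 2α₂) = 2.39 / 1.0690 = 2.24 mmol/kg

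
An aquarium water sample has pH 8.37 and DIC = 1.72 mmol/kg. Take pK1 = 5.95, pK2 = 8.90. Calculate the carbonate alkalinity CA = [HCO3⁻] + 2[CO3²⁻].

CA = [HCO3⁻] + 2[CO3²⁻] = (α₁ + 2α₂)·DIC
At pH 8.37: [H⁺]/K1 = 10^-2.42 = 0.0038019, K2/[H⁺] = 10^-0.53 = 0.29512
α₁ = 1/(1 + 0.0038019 + 0.29512) = 1/1.2989 = 0.7699; α₂ = α₁·K2/[H⁺] = 0.2272
α₁ + 2α₂ = 1.2243
CA = 1.2243 × 1.72 = 2.11 mmol/kg

CA = 2.11 mmol/kg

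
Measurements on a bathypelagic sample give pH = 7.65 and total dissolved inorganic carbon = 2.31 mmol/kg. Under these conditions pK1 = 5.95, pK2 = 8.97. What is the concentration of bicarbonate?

α₁ = 1 / (1 + [H⁺]/K1 + K2/[H⁺]) = 1 / (1 + 10^-1.70 + 10^-1.32)
   = 1 / (1 + 0.019953 + 0.047863) = 1/1.0678 = 0.9365
[HCO3⁻] = α₁ × DIC = 0.9365 × 2.31 = 2.16 mmol/kg

[HCO3⁻] = 2.16 mmol/kg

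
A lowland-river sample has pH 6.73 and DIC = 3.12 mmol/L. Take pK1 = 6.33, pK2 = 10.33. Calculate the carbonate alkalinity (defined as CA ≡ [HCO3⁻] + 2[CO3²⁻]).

CA = [HCO3⁻] + 2[CO3²⁻] = (α₁ + 2α₂)·DIC
At pH 6.73: [H⁺]/K1 = 10^-0.40 = 0.39811, K2/[H⁺] = 10^-3.60 = 0.00025119
α₁ = 1/(1 + 0.39811 + 0.00025119) = 1/1.3984 = 0.7151; α₂ = α₁·K2/[H⁺] = 0.0001796
α₁ + 2α₂ = 0.7155
CA = 0.7155 × 3.12 = 2.23 mmol/L

CA = 2.23 mmol/L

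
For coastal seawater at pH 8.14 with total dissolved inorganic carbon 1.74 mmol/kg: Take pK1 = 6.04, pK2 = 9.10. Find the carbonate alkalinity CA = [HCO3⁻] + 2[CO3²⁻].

CA = [HCO3⁻] + 2[CO3²⁻] = (α₁ + 2α₂)·DIC
At pH 8.14: [H⁺]/K1 = 10^-2.10 = 0.0079433, K2/[H⁺] = 10^-0.96 = 0.10965
α₁ = 1/(1 + 0.0079433 + 0.10965) = 1/1.1176 = 0.8948; α₂ = α₁·K2/[H⁺] = 0.09811
α₁ + 2α₂ = 1.0910
CA = 1.0910 × 1.74 = 1.90 mmol/kg

CA = 1.90 mmol/kg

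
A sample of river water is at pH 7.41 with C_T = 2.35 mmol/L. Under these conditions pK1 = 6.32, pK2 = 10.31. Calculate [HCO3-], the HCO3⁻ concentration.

[HCO3⁻] = 2.17 mmol/L

α₁ = 1 / (1 + [H⁺]/K1 + K2/[H⁺]) = 1 / (1 + 10^-1.09 + 10^-2.90)
   = 1 / (1 + 0.081283 + 0.0012589) = 1/1.0825 = 0.9238
[HCO3⁻] = α₁ × DIC = 0.9238 × 2.35 = 2.17 mmol/L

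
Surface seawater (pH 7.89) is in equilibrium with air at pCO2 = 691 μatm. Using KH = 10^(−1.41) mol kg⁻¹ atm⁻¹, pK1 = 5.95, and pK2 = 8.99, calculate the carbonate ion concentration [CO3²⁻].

[CO3²⁻] = 0.186 mmol/kg

[CO2*] = KH · pCO2 = 10^(−1.41) × 691×10^-6 = 2.688×10^-5 mol/kg
α₀ = 1/(1 + K1/[H⁺] + K1K2/[H⁺]²) = 1/(1 + 10^+1.94 + 10^+0.84) = 0.01052
DIC = [CO2*]/α₀ = 2.688×10^-5 / 0.01052 = 2.554 mmol/kg
[CO3²⁻] = α₂·DIC; α₂ = 0.07281, so [CO3²⁻] = 0.07281 × 2.554 = 0.186 mmol/kg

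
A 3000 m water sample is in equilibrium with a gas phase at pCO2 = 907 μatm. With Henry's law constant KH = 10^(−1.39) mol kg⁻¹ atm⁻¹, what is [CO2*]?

[CO2*] = 36.9 μmol/kg

KH = 10^(−1.39) = 4.074×10^-2 mol kg⁻¹ atm⁻¹
[CO2*] = KH · pCO2 = 4.074×10^-2 × 907×10^-6 atm = 3.69×10^-5 mol/kg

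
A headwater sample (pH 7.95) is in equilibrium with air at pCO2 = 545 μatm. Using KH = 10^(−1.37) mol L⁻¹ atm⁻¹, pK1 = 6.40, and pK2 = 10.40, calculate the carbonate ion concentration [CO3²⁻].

[CO3²⁻] = 2.93 μmol/L

[CO2*] = KH · pCO2 = 10^(−1.37) × 545×10^-6 = 2.325×10^-5 mol/L
α₀ = 1/(1 + K1/[H⁺] + K1K2/[H⁺]²) = 1/(1 + 10^+1.55 + 10^-0.90) = 0.02732
DIC = [CO2*]/α₀ = 2.325×10^-5 / 0.02732 = 0.8511 mmol/L
[CO3²⁻] = α₂·DIC; α₂ = 0.003439, so [CO3²⁻] = 0.003439 × 0.8511 = 0.00293 mmol/L = 2.93 μmol/L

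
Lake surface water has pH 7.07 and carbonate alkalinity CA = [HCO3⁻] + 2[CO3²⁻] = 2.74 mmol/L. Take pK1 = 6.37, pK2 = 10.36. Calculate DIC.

CA = [HCO3⁻] + 2[CO3²⁻] = (α₁ + 2α₂)·DIC
At pH 7.07: [H⁺]/K1 = 10^-0.70 = 0.19953, K2/[H⁺] = 10^-3.29 = 0.00051286
α₁ = 1/(1 + 0.19953 + 0.00051286) = 1/1.2000 = 0.8333; α₂ = α₁·K2/[H⁺] = 0.0004274
α₁ + 2α₂ = 0.8342
DIC = CA / (α₁ + 2α₂) = 2.74 / 0.8342 = 3.28 mmol/L

DIC = 3.28 mmol/L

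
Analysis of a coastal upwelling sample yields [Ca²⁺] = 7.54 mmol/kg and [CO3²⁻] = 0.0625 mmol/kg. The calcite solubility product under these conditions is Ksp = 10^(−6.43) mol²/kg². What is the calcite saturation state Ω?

Ksp = 10^(−6.43) = 3.715×10^-7
Ω = [Ca²⁺][CO3²⁻]/Ksp = (7.54×10^-3)(0.0625×10^-3) / 3.715×10^-7 = 1.27

Ω = 1.27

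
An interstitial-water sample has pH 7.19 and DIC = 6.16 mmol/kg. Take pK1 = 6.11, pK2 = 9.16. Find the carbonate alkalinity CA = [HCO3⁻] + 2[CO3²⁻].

CA = 5.75 mmol/kg

CA = [HCO3⁻] + 2[CO3²⁻] = (α₁ + 2α₂)·DIC
At pH 7.19: [H⁺]/K1 = 10^-1.08 = 0.083176, K2/[H⁺] = 10^-1.97 = 0.010715
α₁ = 1/(1 + 0.083176 + 0.010715) = 1/1.0939 = 0.9142; α₂ = α₁·K2/[H⁺] = 0.009795
α₁ + 2α₂ = 0.9338
CA = 0.9338 × 6.16 = 5.75 mmol/kg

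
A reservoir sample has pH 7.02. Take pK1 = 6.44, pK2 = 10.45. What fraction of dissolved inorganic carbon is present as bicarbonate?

α₁ = 0.792

α₁ = 1 / (1 + [H⁺]/K1 + K2/[H⁺]) = 1 / (1 + 10^-0.58 + 10^-3.43)
   = 1 / (1 + 0.26303 + 0.00037154) = 1/1.2634 = 0.7915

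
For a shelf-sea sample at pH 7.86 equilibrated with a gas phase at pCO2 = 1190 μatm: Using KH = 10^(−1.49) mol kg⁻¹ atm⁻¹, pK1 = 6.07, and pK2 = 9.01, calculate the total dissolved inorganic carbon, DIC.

DIC = 2.58 mmol/kg

[CO2*] = KH · pCO2 = 10^(−1.49) × 1190×10^-6 = 3.851×10^-5 mol/kg
α₀ = 1/(1 + K1/[H⁺] + K1K2/[H⁺]²) = 1/(1 + 10^+1.79 + 10^+0.64) = 0.01492
DIC = [CO2*]/α₀ = 3.851×10^-5 / 0.01492 = 2.58 mmol/kg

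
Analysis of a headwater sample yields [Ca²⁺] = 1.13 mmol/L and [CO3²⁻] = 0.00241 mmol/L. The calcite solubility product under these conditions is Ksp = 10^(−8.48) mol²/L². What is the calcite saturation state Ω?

Ksp = 10^(−8.48) = 3.311×10^-9
Ω = [Ca²⁺][CO3²⁻]/Ksp = (1.13×10^-3)(0.00241×10^-3) / 3.311×10^-9 = 0.822

Ω = 0.822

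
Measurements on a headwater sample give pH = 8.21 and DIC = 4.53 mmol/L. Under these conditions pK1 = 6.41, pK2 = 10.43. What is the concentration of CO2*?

[CO2*] = 0.0703 mmol/L

α₀ = 1 / (1 + K1/[H⁺] + K1K2/[H⁺]²) = 1 / (1 + 10^+1.80 + 10^-0.42)
   = 1 / (1 + 63.096 + 0.38019) = 1/64.476 = 0.01551
[CO2*] = α₀ × DIC = 0.01551 × 4.53 = 0.0703 mmol/L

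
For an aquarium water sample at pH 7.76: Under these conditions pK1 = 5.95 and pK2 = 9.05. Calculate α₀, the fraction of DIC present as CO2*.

α₀ = 1 / (1 + K1/[H⁺] + K1K2/[H⁺]²) = 1 / (1 + 10^+1.81 + 10^+0.52)
   = 1 / (1 + 64.565 + 3.3113) = 1/68.877 = 0.01452

α₀ = 0.0145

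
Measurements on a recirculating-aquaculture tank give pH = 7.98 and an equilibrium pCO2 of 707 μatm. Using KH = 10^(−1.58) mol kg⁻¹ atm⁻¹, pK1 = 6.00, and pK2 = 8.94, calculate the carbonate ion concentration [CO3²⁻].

[CO3²⁻] = 0.195 mmol/kg

[CO2*] = KH · pCO2 = 10^(−1.58) × 707×10^-6 = 1.860×10^-5 mol/kg
α₀ = 1/(1 + K1/[H⁺] + K1K2/[H⁺]²) = 1/(1 + 10^+1.98 + 10^+1.02) = 0.009348
DIC = [CO2*]/α₀ = 1.860×10^-5 / 0.009348 = 1.989 mmol/kg
[CO3²⁻] = α₂·DIC; α₂ = 0.09789, so [CO3²⁻] = 0.09789 × 1.989 = 0.195 mmol/kg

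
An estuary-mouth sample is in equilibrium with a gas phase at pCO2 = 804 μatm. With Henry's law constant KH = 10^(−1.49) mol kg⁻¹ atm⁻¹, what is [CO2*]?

KH = 10^(−1.49) = 3.236×10^-2 mol kg⁻¹ atm⁻¹
[CO2*] = KH · pCO2 = 3.236×10^-2 × 804×10^-6 atm = 2.60×10^-5 mol/kg

[CO2*] = 26.0 μmol/kg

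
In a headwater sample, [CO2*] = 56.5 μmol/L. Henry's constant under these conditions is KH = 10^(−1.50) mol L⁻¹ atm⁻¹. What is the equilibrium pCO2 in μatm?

KH = 10^(−1.50) = 3.162×10^-2 mol L⁻¹ atm⁻¹
pCO2 = [CO2*]/KH = 56.5×10^-6 / 3.162×10^-2 = 1.79×10^-3 atm = 1790 μatm

pCO2 = 1790 μatm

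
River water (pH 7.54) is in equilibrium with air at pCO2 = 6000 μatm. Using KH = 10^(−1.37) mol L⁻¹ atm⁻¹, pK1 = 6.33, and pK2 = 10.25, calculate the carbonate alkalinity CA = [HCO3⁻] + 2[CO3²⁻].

[CO2*] = KH · pCO2 = 10^(−1.37) × 6000×10^-6 = 2.559×10^-4 mol/L
α₀ = 1/(1 + K1/[H⁺] + K1K2/[H⁺]²) = 1/(1 + 10^+1.21 + 10^-1.50) = 0.05797
DIC = [CO2*]/α₀ = 2.559×10^-4 / 0.05797 = 4.415 mmol/L
CA = (α₁ + 2α₂)·DIC = (0.9402 + 2×0.001833) × 4.415 = 4.17 mmol/L

CA = 4.17 mmol/L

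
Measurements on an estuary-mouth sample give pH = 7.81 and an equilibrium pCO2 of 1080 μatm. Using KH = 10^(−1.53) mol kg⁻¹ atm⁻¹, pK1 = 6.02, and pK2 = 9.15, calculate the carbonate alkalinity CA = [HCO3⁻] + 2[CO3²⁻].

CA = 2.14 mmol/kg

[CO2*] = KH · pCO2 = 10^(−1.53) × 1080×10^-6 = 3.187×10^-5 mol/kg
α₀ = 1/(1 + K1/[H⁺] + K1K2/[H⁺]²) = 1/(1 + 10^+1.79 + 10^+0.45) = 0.01527
DIC = [CO2*]/α₀ = 3.187×10^-5 / 0.01527 = 2.087 mmol/kg
CA = (α₁ + 2α₂)·DIC = (0.9417 + 2×0.04304) × 2.087 = 2.14 mmol/kg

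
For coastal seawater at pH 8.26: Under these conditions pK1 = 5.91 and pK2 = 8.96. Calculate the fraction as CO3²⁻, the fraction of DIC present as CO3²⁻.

α₂ = 0.166

α₂ = 1 / (1 + [H⁺]/K2 + [H⁺]²/(K1K2)) = 1 / (1 + 10^+0.70 + 10^-1.65)
   = 1 / (1 + 5.0119 + 0.022387) = 1/6.0343 = 0.1657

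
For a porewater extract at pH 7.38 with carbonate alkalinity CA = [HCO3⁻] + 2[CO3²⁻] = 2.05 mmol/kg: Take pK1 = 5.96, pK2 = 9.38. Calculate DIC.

DIC = 2.11 mmol/kg

CA = [HCO3⁻] + 2[CO3²⁻] = (α₁ + 2α₂)·DIC
At pH 7.38: [H⁺]/K1 = 10^-1.42 = 0.038019, K2/[H⁺] = 10^-2.00 = 0.010000
α₁ = 1/(1 + 0.038019 + 0.010000) = 1/1.0480 = 0.9542; α₂ = α₁·K2/[H⁺] = 0.009542
α₁ + 2α₂ = 0.9733
DIC = CA / (α₁ + 2α₂) = 2.05 / 0.9733 = 2.11 mmol/kg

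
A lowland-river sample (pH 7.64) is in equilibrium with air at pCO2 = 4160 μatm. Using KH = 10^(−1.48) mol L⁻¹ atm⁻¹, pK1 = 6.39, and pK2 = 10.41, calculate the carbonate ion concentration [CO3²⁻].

[CO2*] = KH · pCO2 = 10^(−1.48) × 4160×10^-6 = 1.378×10^-4 mol/L
α₀ = 1/(1 + K1/[H⁺] + K1K2/[H⁺]²) = 1/(1 + 10^+1.25 + 10^-1.52) = 0.05315
DIC = [CO2*]/α₀ = 1.378×10^-4 / 0.05315 = 2.592 mmol/L
[CO3²⁻] = α₂·DIC; α₂ = 0.001605, so [CO3²⁻] = 0.001605 × 2.592 = 0.00416 mmol/L = 4.16 μmol/L

[CO3²⁻] = 4.16 μmol/L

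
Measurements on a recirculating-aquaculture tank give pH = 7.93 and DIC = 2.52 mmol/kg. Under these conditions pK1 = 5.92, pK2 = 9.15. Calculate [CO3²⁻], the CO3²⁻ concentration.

[CO3²⁻] = 0.142 mmol/kg

α₂ = 1 / (1 + [H⁺]/K2 + [H⁺]²/(K1K2)) = 1 / (1 + 10^+1.22 + 10^-0.79)
   = 1 / (1 + 16.596 + 0.16218) = 1/17.758 = 0.05631
[CO3²⁻] = α₂ × DIC = 0.05631 × 2.52 = 0.142 mmol/kg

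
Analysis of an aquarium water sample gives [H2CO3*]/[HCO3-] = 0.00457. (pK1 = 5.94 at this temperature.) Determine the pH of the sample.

pH = 8.28

From K1 = [H⁺][HCO3-]/[H2CO3*]:  pH = pK1 − log₁₀([H2CO3*]/[HCO3-])
log₁₀(0.00457) = -2.340
pH = 5.94 − (-2.340) = 8.28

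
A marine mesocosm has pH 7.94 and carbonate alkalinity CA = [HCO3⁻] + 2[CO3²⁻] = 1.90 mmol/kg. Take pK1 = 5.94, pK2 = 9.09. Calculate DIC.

CA = [HCO3⁻] + 2[CO3²⁻] = (α₁ + 2α₂)·DIC
At pH 7.94: [H⁺]/K1 = 10^-2.00 = 0.010000, K2/[H⁺] = 10^-1.15 = 0.070795
α₁ = 1/(1 + 0.010000 + 0.070795) = 1/1.0808 = 0.9252; α₂ = α₁·K2/[H⁺] = 0.06550
α₁ + 2α₂ = 1.0562
DIC = CA / (α₁ + 2α₂) = 1.90 / 1.0562 = 1.80 mmol/kg

DIC = 1.80 mmol/kg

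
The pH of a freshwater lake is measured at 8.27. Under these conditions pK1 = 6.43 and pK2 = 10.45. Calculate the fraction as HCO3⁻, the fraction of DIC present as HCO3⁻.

α₁ = 1 / (1 + [H⁺]/K1 + K2/[H⁺]) = 1 / (1 + 10^-1.84 + 10^-2.18)
   = 1 / (1 + 0.014454 + 0.0066069) = 1/1.0211 = 0.9794

α₁ = 0.979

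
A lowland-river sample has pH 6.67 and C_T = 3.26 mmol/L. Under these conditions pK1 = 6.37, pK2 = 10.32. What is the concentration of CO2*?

α₀ = 1 / (1 + K1/[H⁺] + K1K2/[H⁺]²) = 1 / (1 + 10^+0.30 + 10^-3.35)
   = 1 / (1 + 1.9953 + 0.00044668) = 1/2.9957 = 0.3338
[CO2*] = α₀ × DIC = 0.3338 × 3.26 = 1.09 mmol/L

[CO2*] = 1.09 mmol/L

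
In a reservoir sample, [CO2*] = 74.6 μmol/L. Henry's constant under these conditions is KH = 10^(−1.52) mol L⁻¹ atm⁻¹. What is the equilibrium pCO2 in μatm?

pCO2 = 2470 μatm

KH = 10^(−1.52) = 3.020×10^-2 mol L⁻¹ atm⁻¹
pCO2 = [CO2*]/KH = 74.6×10^-6 / 3.020×10^-2 = 2.47×10^-3 atm = 2470 μatm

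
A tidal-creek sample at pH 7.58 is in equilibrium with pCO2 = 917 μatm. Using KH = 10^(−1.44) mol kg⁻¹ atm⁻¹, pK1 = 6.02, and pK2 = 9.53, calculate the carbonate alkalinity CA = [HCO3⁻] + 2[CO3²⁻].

CA = 1.24 mmol/kg

[CO2*] = KH · pCO2 = 10^(−1.44) × 917×10^-6 = 3.329×10^-5 mol/kg
α₀ = 1/(1 + K1/[H⁺] + K1K2/[H⁺]²) = 1/(1 + 10^+1.56 + 10^-0.39) = 0.02651
DIC = [CO2*]/α₀ = 3.329×10^-5 / 0.02651 = 1.256 mmol/kg
CA = (α₁ + 2α₂)·DIC = (0.9627 + 2×0.01080) × 1.256 = 1.24 mmol/kg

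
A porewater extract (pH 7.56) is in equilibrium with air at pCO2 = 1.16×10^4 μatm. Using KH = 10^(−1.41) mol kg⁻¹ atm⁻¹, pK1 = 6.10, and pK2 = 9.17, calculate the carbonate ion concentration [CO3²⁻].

[CO2*] = KH · pCO2 = 10^(−1.41) × 1.16×10^4×10^-6 = 4.513×10^-4 mol/kg
α₀ = 1/(1 + K1/[H⁺] + K1K2/[H⁺]²) = 1/(1 + 10^+1.46 + 10^-0.15) = 0.03274
DIC = [CO2*]/α₀ = 4.513×10^-4 / 0.03274 = 13.79 mmol/kg
[CO3²⁻] = α₂·DIC; α₂ = 0.02317, so [CO3²⁻] = 0.02317 × 13.79 = 0.319 mmol/kg

[CO3²⁻] = 0.319 mmol/kg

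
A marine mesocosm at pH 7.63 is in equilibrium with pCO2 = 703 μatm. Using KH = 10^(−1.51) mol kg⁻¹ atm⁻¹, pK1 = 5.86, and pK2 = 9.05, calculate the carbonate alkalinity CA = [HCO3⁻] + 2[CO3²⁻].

CA = 1.38 mmol/kg

[CO2*] = KH · pCO2 = 10^(−1.51) × 703×10^-6 = 2.172×10^-5 mol/kg
α₀ = 1/(1 + K1/[H⁺] + K1K2/[H⁺]²) = 1/(1 + 10^+1.77 + 10^+0.35) = 0.01610
DIC = [CO2*]/α₀ = 2.172×10^-5 / 0.01610 = 1.350 mmol/kg
CA = (α₁ + 2α₂)·DIC = (0.9479 + 2×0.03604) × 1.350 = 1.38 mmol/kg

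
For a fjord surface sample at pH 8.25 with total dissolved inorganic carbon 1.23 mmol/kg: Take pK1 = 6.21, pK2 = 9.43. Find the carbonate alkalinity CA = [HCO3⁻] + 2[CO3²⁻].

CA = 1.30 mmol/kg

CA = [HCO3⁻] + 2[CO3²⁻] = (α₁ + 2α₂)·DIC
At pH 8.25: [H⁺]/K1 = 10^-2.04 = 0.0091201, K2/[H⁺] = 10^-1.18 = 0.066069
α₁ = 1/(1 + 0.0091201 + 0.066069) = 1/1.0752 = 0.9301; α₂ = α₁·K2/[H⁺] = 0.06145
α₁ + 2α₂ = 1.0530
CA = 1.0530 × 1.23 = 1.30 mmol/kg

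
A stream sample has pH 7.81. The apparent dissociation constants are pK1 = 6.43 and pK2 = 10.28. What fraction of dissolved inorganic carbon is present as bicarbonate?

α₁ = 0.957

α₁ = 1 / (1 + [H⁺]/K1 + K2/[H⁺]) = 1 / (1 + 10^-1.38 + 10^-2.47)
   = 1 / (1 + 0.041687 + 0.0033884) = 1/1.0451 = 0.9569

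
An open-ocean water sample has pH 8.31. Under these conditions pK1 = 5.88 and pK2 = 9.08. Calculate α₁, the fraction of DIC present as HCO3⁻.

α₁ = 1 / (1 + [H⁺]/K1 + K2/[H⁺]) = 1 / (1 + 10^-2.43 + 10^-0.77)
   = 1 / (1 + 0.0037154 + 0.16982) = 1/1.1735 = 0.8521

α₁ = 0.852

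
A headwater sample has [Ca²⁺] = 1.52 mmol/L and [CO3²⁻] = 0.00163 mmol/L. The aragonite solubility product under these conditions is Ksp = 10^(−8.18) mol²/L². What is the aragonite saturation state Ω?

Ksp = 10^(−8.18) = 6.607×10^-9
Ω = [Ca²⁺][CO3²⁻]/Ksp = (1.52×10^-3)(0.00163×10^-3) / 6.607×10^-9 = 0.375

Ω = 0.375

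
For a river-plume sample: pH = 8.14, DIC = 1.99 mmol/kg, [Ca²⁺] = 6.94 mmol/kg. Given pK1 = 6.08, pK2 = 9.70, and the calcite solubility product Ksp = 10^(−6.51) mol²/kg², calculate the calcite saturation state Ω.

α₂ = 1 / (1 + [H⁺]/K2 + [H⁺]²/(K1K2)) = 1 / (1 + 10^+1.56 + 10^-0.50)
   = 1 / (1 + 36.308 + 0.31623) = 1/37.624 = 0.02658
[CO3²⁻] = α₂ × DIC = 0.02658 × 1.99 = 0.05289 mmol/kg
Ksp = 10^(−6.51) = 3.090×10^-7
Ω = [Ca²⁺][CO3²⁻]/Ksp = (6.94×10^-3)(5.289×10^-5) / 3.090×10^-7 = 1.19

Ω = 1.19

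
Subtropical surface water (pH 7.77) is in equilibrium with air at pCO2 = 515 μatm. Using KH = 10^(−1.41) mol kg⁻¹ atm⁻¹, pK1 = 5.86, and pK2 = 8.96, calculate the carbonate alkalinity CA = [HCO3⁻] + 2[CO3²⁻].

[CO2*] = KH · pCO2 = 10^(−1.41) × 515×10^-6 = 2.004×10^-5 mol/kg
α₀ = 1/(1 + K1/[H⁺] + K1K2/[H⁺]²) = 1/(1 + 10^+1.91 + 10^+0.72) = 0.01142
DIC = [CO2*]/α₀ = 2.004×10^-5 / 0.01142 = 1.754 mmol/kg
CA = (α₁ + 2α₂)·DIC = (0.9286 + 2×0.05996) × 1.754 = 1.84 mmol/kg

CA = 1.84 mmol/kg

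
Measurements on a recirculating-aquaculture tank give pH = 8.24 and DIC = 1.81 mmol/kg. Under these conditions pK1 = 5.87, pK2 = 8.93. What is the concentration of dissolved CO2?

α₀ = 1 / (1 + K1/[H⁺] + K1K2/[H⁺]²) = 1 / (1 + 10^+2.37 + 10^+1.68)
   = 1 / (1 + 234.42 + 47.863) = 1/283.29 = 0.003530
[CO2*] = α₀ × DIC = 0.003530 × 1.81 = 0.00639 mmol/kg = 6.39 μmol/kg

[CO2*] = 6.39 μmol/kg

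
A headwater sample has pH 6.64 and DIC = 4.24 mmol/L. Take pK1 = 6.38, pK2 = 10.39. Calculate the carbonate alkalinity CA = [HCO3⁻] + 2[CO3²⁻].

CA = [HCO3⁻] + 2[CO3²⁻] = (α₁ + 2α₂)·DIC
At pH 6.64: [H⁺]/K1 = 10^-0.26 = 0.54954, K2/[H⁺] = 10^-3.75 = 0.00017783
α₁ = 1/(1 + 0.54954 + 0.00017783) = 1/1.5497 = 0.6453; α₂ = α₁·K2/[H⁺] = 0.0001147
α₁ + 2α₂ = 0.6455
CA = 0.6455 × 4.24 = 2.74 mmol/L

CA = 2.74 mmol/L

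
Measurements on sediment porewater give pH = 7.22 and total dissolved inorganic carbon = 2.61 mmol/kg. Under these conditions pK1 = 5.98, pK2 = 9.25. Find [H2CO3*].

[CO2*] = 0.141 mmol/kg

α₀ = 1 / (1 + K1/[H⁺] + K1K2/[H⁺]²) = 1 / (1 + 10^+1.24 + 10^-0.79)
   = 1 / (1 + 17.378 + 0.16218) = 1/18.540 = 0.05394
[CO2*] = α₀ × DIC = 0.05394 × 2.61 = 0.141 mmol/kg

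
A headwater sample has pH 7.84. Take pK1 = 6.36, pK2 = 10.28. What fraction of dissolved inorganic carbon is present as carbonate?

α₂ = 1 / (1 + [H⁺]/K2 + [H⁺]²/(K1K2)) = 1 / (1 + 10^+2.44 + 10^+0.96)
   = 1 / (1 + 275.42 + 9.1201) = 1/285.54 = 0.003502

α₂ = 0.00350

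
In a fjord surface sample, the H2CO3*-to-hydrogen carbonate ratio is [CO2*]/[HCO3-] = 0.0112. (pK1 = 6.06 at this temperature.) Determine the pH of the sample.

pH = 8.01

From K1 = [H⁺][HCO3-]/[CO2*]:  pH = pK1 − log₁₀([CO2*]/[HCO3-])
log₁₀(0.0112) = -1.951
pH = 6.06 − (-1.951) = 8.01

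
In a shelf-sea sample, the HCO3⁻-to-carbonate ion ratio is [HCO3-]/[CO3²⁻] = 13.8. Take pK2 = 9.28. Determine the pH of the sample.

pH = 8.14

From K2 = [H⁺][CO3²⁻]/[HCO3-]:  pH = pK2 − log₁₀([HCO3-]/[CO3²⁻])
log₁₀(13.8) = +1.140
pH = 9.28 − (+1.140) = 8.14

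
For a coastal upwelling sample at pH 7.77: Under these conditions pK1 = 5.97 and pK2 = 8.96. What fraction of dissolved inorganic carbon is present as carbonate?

α₂ = 0.0598

α₂ = 1 / (1 + [H⁺]/K2 + [H⁺]²/(K1K2)) = 1 / (1 + 10^+1.19 + 10^-0.61)
   = 1 / (1 + 15.488 + 0.24547) = 1/16.734 = 0.05976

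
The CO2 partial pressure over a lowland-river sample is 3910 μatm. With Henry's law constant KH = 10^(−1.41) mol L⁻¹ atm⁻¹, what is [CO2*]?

KH = 10^(−1.41) = 3.890×10^-2 mol L⁻¹ atm⁻¹
[CO2*] = KH · pCO2 = 3.890×10^-2 × 3910×10^-6 atm = 1.52×10^-4 mol/L

[CO2*] = 152 μmol/L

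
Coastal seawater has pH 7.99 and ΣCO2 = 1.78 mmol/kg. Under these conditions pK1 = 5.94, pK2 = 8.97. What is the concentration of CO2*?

[CO2*] = 14.2 μmol/kg

α₀ = 1 / (1 + K1/[H⁺] + K1K2/[H⁺]²) = 1 / (1 + 10^+2.05 + 10^+1.07)
   = 1 / (1 + 112.20 + 11.749) = 1/124.95 = 0.008003
[CO2*] = α₀ × DIC = 0.008003 × 1.78 = 0.0142 mmol/kg = 14.2 μmol/kg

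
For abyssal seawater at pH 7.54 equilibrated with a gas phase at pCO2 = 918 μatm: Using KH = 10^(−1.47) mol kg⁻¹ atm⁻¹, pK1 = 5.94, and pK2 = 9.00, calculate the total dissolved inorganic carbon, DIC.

[CO2*] = KH · pCO2 = 10^(−1.47) × 918×10^-6 = 3.111×10^-5 mol/kg
α₀ = 1/(1 + K1/[H⁺] + K1K2/[H⁺]²) = 1/(1 + 10^+1.60 + 10^+0.14) = 0.02370
DIC = [CO2*]/α₀ = 3.111×10^-5 / 0.02370 = 1.31 mmol/kg

DIC = 1.31 mmol/kg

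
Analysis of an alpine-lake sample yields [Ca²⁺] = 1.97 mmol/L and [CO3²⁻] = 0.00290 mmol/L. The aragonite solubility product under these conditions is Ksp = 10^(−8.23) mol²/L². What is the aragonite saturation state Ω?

Ksp = 10^(−8.23) = 5.888×10^-9
Ω = [Ca²⁺][CO3²⁻]/Ksp = (1.97×10^-3)(0.00290×10^-3) / 5.888×10^-9 = 0.970

Ω = 0.970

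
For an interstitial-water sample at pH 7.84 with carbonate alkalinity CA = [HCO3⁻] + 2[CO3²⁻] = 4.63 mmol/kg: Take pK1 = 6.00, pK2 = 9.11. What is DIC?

CA = [HCO3⁻] + 2[CO3²⁻] = (α₁ + 2α₂)·DIC
At pH 7.84: [H⁺]/K1 = 10^-1.84 = 0.014454, K2/[H⁺] = 10^-1.27 = 0.053703
α₁ = 1/(1 + 0.014454 + 0.053703) = 1/1.0682 = 0.9362; α₂ = α₁·K2/[H⁺] = 0.05028
α₁ + 2α₂ = 1.0367
DIC = CA / (α₁ + 2α₂) = 4.63 / 1.0367 = 4.47 mmol/kg

DIC = 4.47 mmol/kg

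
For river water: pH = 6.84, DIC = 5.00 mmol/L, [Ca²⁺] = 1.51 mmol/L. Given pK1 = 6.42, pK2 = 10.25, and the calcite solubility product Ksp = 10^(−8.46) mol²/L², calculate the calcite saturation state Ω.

Ω = 0.614

α₂ = 1 / (1 + [H⁺]/K2 + [H⁺]²/(K1K2)) = 1 / (1 + 10^+3.41 + 10^+2.99)
   = 1 / (1 + 2570.4 + 977.24) = 1/3548.6 = 0.0002818
[CO3²⁻] = α₂ × DIC = 0.0002818 × 5.00 = 0.001409 mmol/L = 1.409 μmol/L
Ksp = 10^(−8.46) = 3.467×10^-9
Ω = [Ca²⁺][CO3²⁻]/Ksp = (1.51×10^-3)(1.409×10^-6) / 3.467×10^-9 = 0.614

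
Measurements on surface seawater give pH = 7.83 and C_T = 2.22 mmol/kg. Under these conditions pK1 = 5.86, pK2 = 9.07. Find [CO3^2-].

[CO3²⁻] = 0.120 mmol/kg

α₂ = 1 / (1 + [H⁺]/K2 + [H⁺]²/(K1K2)) = 1 / (1 + 10^+1.24 + 10^-0.73)
   = 1 / (1 + 17.378 + 0.18621) = 1/18.564 = 0.05387
[CO3²⁻] = α₂ × DIC = 0.05387 × 2.22 = 0.120 mmol/kg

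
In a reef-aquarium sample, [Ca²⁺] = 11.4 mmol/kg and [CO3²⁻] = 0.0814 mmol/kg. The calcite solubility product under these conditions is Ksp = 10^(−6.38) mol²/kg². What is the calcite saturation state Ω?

Ksp = 10^(−6.38) = 4.169×10^-7
Ω = [Ca²⁺][CO3²⁻]/Ksp = (11.4×10^-3)(0.0814×10^-3) / 4.169×10^-7 = 2.23

Ω = 2.23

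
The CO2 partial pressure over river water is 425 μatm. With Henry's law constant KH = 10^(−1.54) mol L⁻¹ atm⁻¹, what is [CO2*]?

KH = 10^(−1.54) = 2.884×10^-2 mol L⁻¹ atm⁻¹
[CO2*] = KH · pCO2 = 2.884×10^-2 × 425×10^-6 atm = 1.23×10^-5 mol/L

[CO2*] = 12.3 μmol/L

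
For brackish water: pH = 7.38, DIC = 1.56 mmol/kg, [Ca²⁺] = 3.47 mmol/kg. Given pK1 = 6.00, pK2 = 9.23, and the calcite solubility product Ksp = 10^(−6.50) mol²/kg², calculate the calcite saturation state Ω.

Ω = 0.229

α₂ = 1 / (1 + [H⁺]/K2 + [H⁺]²/(K1K2)) = 1 / (1 + 10^+1.85 + 10^+0.47)
   = 1 / (1 + 70.795 + 2.9512) = 1/74.746 = 0.01338
[CO3²⁻] = α₂ × DIC = 0.01338 × 1.56 = 0.02087 mmol/kg
Ksp = 10^(−6.50) = 3.162×10^-7
Ω = [Ca²⁺][CO3²⁻]/Ksp = (3.47×10^-3)(2.087×10^-5) / 3.162×10^-7 = 0.229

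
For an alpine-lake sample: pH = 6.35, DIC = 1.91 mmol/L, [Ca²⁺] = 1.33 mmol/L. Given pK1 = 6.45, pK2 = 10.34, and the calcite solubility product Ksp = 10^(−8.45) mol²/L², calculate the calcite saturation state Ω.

Ω = 0.0324

α₂ = 1 / (1 + [H⁺]/K2 + [H⁺]²/(K1K2)) = 1 / (1 + 10^+3.99 + 10^+4.09)
   = 1 / (1 + 9772.4 + 1.2303×10^4) = 1/2.2076×10^4 = 4.530×10^-5
[CO3²⁻] = α₂ × DIC = 4.530×10^-5 × 1.91 = 8.652×10^-5 mmol/L = 0.08652 μmol/L
Ksp = 10^(−8.45) = 3.548×10^-9
Ω = [Ca²⁺][CO3²⁻]/Ksp = (1.33×10^-3)(8.652×10^-8) / 3.548×10^-9 = 0.0324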